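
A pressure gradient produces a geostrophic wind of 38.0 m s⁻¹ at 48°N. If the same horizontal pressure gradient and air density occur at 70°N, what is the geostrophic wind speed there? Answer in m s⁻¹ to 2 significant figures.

30 m s⁻¹

With the same pressure gradient and density, V_g ∝ 1/f ∝ 1/sin φ.
V₂ = V₁ · sin φ₁ / sin φ₂ = 38.0 × sin 48° / sin 70°
V₂ = 38.0 × 0.7431/0.9397 = 30 m s⁻¹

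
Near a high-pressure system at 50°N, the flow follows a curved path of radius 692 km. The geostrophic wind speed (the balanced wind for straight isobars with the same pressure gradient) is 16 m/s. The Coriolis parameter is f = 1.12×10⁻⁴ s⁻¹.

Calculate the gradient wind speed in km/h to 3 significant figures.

81.3 km/h

Around a high, pressure-gradient force acts outward with centrifugal, so Coriolis balances both:
fV = (1/ρ)|∂P/∂n| + V²/R  →  V² − fR·V + fR·V_g = 0
With fR = 1.12×10⁻⁴ × 692×10³ m = 77.5 m/s:
V = [fR − √((fR)² − 4 fR V_g)]/2 = [77.5 − √(77.5² − 4×77.5×16)]/2 = 22.6 m/s
Supergeostrophic (V > V_g = 16 m/s), as expected around a high.
Converting: 22.6 m/s × 3.6 = 81.3 km/h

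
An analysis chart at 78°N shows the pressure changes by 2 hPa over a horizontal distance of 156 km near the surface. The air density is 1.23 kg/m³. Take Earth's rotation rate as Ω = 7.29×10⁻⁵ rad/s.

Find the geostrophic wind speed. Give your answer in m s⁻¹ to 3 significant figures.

7.31 m s⁻¹

Coriolis parameter at 78°N:
f = 2Ω sin φ = 2 × 7.29×10⁻⁵ × sin 78° = 1.43×10⁻⁴ s⁻¹
Pressure gradient: |∂P/∂n| = 200 Pa / 156000 m = 1.28×10⁻³ Pa/m
Geostrophic balance (pressure-gradient force = Coriolis force):
V_g = (1/(fρ)) |∂P/∂n| = 1.28×10⁻³ / (1.43×10⁻⁴ × 1.23) = 7.31 m/s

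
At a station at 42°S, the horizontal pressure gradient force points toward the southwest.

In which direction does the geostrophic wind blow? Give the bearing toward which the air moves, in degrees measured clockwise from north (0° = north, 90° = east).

135°

The pressure-gradient force points toward the southwest (bearing 225°).
Geostrophic balance: in the Southern Hemisphere the Coriolis force deflects motion to the left, so the geostrophic wind blows 90° to the left of the pressure-gradient force (low pressure on the right).
Rotating 225° by 90° counterclockwise gives 135° — the wind blows toward the southeast.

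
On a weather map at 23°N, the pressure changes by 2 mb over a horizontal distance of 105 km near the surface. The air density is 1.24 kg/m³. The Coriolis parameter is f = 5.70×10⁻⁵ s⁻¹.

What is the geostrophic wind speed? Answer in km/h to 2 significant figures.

Pressure gradient: |∂P/∂n| = 200 Pa / 105000 m = 1.90×10⁻³ Pa/m
Geostrophic balance (pressure-gradient force = Coriolis force):
V_g = (1/(fρ)) |∂P/∂n| = 1.90×10⁻³ / (5.70×10⁻⁵ × 1.24) = 26.9 m/s
Converting: 26.9 m/s × 3.6 = 97 km/h

97 km/h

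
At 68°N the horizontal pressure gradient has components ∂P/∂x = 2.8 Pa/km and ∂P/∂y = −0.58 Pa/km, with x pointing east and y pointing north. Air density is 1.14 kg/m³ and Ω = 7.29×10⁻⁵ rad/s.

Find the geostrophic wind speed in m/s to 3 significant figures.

Coriolis parameter at 68°N:
f = 2Ω sin φ = 2 × 7.29×10⁻⁵ × sin 68° = 1.35×10⁻⁴ s⁻¹
Component geostrophic relations (x east, y north):
u_g = −(1/(fρ)) ∂P/∂y,  v_g = (1/(fρ)) ∂P/∂x
u_g = −(−0.58×10⁻³)/(1.35×10⁻⁴ × 1.14) = 3.76 m/s;  v_g = (2.8×10⁻³)/(1.35×10⁻⁴ × 1.14) = 18.2 m/s
|V_g| = √(u_g² + v_g²) = 18.6 m/s

18.6 m/s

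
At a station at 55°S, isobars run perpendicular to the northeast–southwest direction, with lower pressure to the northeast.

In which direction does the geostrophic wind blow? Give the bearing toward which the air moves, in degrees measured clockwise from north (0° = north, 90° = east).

315°

The pressure-gradient force points toward the northeast (bearing 045°).
Geostrophic balance: in the Southern Hemisphere the Coriolis force deflects motion to the left, so the geostrophic wind blows 90° to the left of the pressure-gradient force (low pressure on the right).
Rotating 045° by 90° counterclockwise gives 315° — the wind blows toward the northwest.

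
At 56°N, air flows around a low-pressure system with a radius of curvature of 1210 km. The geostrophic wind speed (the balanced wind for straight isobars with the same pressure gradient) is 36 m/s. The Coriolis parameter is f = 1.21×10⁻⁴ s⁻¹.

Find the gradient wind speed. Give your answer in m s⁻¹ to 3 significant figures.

29.9 m s⁻¹

Around a low, centrifugal force acts outward with Coriolis, so pressure-gradient force balances both:
(1/ρ)|∂P/∂n| = fV + V²/R  →  V² + fR·V − fR·V_g = 0
With fR = 1.21×10⁻⁴ × 1210×10³ m = 146 m/s:
V = [−fR + √((fR)² + 4 fR V_g)]/2 = [−146 + √(146² + 4×146×36)]/2 = 29.9 m/s
Subgeostrophic (V < V_g = 36 m/s), as expected around a low.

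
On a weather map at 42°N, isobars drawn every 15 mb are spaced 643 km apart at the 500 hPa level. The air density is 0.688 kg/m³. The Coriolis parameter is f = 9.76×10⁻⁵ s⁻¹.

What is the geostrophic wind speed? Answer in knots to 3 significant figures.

Pressure gradient: |∂P/∂n| = 1500 Pa / 643000 m = 2.33×10⁻³ Pa/m
Geostrophic balance (pressure-gradient force = Coriolis force):
V_g = (1/(fρ)) |∂P/∂n| = 2.33×10⁻³ / (9.76×10⁻⁵ × 0.688) = 34.7 m/s
Converting: 34.7 m/s × 1.944 = 67.5 knots

67.5 knots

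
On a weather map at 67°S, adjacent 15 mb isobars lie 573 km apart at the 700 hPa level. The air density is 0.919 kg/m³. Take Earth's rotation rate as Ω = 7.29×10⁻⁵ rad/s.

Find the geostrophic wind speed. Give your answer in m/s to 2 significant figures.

Coriolis parameter at 67°S:
f = 2Ω sin φ = 2 × 7.29×10⁻⁵ × sin 67° = 1.34×10⁻⁴ s⁻¹
Pressure gradient: |∂P/∂n| = 1500 Pa / 573000 m = 2.62×10⁻³ Pa/m
Geostrophic balance (pressure-gradient force = Coriolis force):
V_g = (1/(fρ)) |∂P/∂n| = 2.62×10⁻³ / (1.34×10⁻⁴ × 0.919) = 21.2 m/s

21 m/s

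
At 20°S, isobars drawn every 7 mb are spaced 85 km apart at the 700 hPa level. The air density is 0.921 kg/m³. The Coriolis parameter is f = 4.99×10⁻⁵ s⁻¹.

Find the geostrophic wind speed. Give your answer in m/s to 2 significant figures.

180 m/s

Pressure gradient: |∂P/∂n| = 700 Pa / 85000 m = 8.24×10⁻³ Pa/m
Geostrophic balance (pressure-gradient force = Coriolis force):
V_g = (1/(fρ)) |∂P/∂n| = 8.24×10⁻³ / (4.99×10⁻⁵ × 0.921) = 179 m/s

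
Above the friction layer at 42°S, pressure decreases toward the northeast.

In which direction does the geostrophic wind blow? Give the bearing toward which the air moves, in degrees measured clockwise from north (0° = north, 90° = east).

315°

The pressure-gradient force points toward the northeast (bearing 045°).
Geostrophic balance: in the Southern Hemisphere the Coriolis force deflects motion to the left, so the geostrophic wind blows 90° to the left of the pressure-gradient force (low pressure on the right).
Rotating 045° by 90° counterclockwise gives 315° — the wind blows toward the northwest.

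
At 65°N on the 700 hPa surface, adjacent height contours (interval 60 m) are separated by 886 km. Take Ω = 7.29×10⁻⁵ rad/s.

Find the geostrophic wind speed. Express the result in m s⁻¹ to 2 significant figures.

5.0 m s⁻¹

Coriolis parameter at 65°N:
f = 2Ω sin φ = 2 × 7.29×10⁻⁵ × sin 65° = 1.32×10⁻⁴ s⁻¹
Height gradient: |∂Z/∂n| = 60 m / 886000 m = 6.77×10⁻⁵
On a pressure surface, geostrophic balance gives V_g = (g/f)|∂Z/∂n|:
V_g = 9.81 × 6.77×10⁻⁵ / 1.32×10⁻⁴ = 5.03 m/s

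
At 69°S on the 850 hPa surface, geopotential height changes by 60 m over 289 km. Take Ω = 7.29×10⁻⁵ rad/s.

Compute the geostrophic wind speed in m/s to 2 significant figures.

Coriolis parameter at 69°S:
f = 2Ω sin φ = 2 × 7.29×10⁻⁵ × sin 69° = 1.36×10⁻⁴ s⁻¹
Height gradient: |∂Z/∂n| = 60 m / 289000 m = 2.08×10⁻⁴
On a pressure surface, geostrophic balance gives V_g = (g/f)|∂Z/∂n|:
V_g = 9.81 × 2.08×10⁻⁴ / 1.36×10⁻⁴ = 15.0 m/s

15 m/s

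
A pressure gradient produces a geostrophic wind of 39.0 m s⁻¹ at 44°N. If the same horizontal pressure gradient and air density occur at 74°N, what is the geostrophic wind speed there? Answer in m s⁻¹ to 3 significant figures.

28.2 m s⁻¹

With the same pressure gradient and density, V_g ∝ 1/f ∝ 1/sin φ.
V₂ = V₁ · sin φ₁ / sin φ₂ = 39.0 × sin 44° / sin 74°
V₂ = 39.0 × 0.6947/0.9613 = 28.2 m s⁻¹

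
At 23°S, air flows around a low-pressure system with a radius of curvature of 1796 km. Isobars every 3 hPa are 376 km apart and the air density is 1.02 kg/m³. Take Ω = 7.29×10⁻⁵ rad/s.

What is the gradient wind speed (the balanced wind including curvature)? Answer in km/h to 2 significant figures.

Coriolis parameter at 23°S:
f = 2Ω sin φ = 2 × 7.29×10⁻⁵ × sin 23° = 5.70×10⁻⁵ s⁻¹
Pressure gradient: |∂P/∂n| = 300 Pa / 376000 m = 7.98×10⁻⁴ Pa/m
Geostrophic speed: V_g = |∂P/∂n|/(fρ) = 7.98×10⁻⁴/(5.70×10⁻⁵ × 1.02) = 13.7 m/s
Around a low, centrifugal force acts outward with Coriolis, so pressure-gradient force balances both:
(1/ρ)|∂P/∂n| = fV + V²/R  →  V² + fR·V − fR·V_g = 0
With fR = 5.70×10⁻⁵ × 1796×10³ m = 102 m/s:
V = [−fR + √((fR)² + 4 fR V_g)]/2 = [−102 + √(102² + 4×102×13.7)]/2 = 12.3 m/s
Subgeostrophic (V < V_g = 13.7 m/s), as expected around a low.
Converting: 12.3 m/s × 3.6 = 44 km/h

44 km/h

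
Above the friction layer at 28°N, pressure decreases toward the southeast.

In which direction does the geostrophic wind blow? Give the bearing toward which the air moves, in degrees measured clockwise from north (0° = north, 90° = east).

225°

The pressure-gradient force points toward the southeast (bearing 135°).
Geostrophic balance: in the Northern Hemisphere the Coriolis force deflects motion to the right, so the geostrophic wind blows 90° to the right of the pressure-gradient force (low pressure on the left).
Rotating 135° by 90° clockwise gives 225° — the wind blows toward the southwest.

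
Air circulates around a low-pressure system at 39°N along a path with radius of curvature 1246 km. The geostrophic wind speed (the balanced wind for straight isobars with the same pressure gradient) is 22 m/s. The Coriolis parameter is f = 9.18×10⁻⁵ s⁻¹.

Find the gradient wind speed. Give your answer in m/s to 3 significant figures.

Around a low, centrifugal force acts outward with Coriolis, so pressure-gradient force balances both:
(1/ρ)|∂P/∂n| = fV + V²/R  →  V² + fR·V − fR·V_g = 0
With fR = 9.18×10⁻⁵ × 1246×10³ m = 114 m/s:
V = [−fR + √((fR)² + 4 fR V_g)]/2 = [−114 + √(114² + 4×114×22)]/2 = 18.9 m/s
Subgeostrophic (V < V_g = 22 m/s), as expected around a low.

18.9 m/s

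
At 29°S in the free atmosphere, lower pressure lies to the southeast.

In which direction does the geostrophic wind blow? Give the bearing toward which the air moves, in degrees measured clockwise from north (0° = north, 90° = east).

The pressure-gradient force points toward the southeast (bearing 135°).
Geostrophic balance: in the Southern Hemisphere the Coriolis force deflects motion to the left, so the geostrophic wind blows 90° to the left of the pressure-gradient force (low pressure on the right).
Rotating 135° by 90° counterclockwise gives 045° — the wind blows toward the northeast.

045°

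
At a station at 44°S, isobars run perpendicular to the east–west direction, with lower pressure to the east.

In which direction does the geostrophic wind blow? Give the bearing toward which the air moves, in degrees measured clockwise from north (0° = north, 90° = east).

The pressure-gradient force points toward the east (bearing 090°).
Geostrophic balance: in the Southern Hemisphere the Coriolis force deflects motion to the left, so the geostrophic wind blows 90° to the left of the pressure-gradient force (low pressure on the right).
Rotating 090° by 90° counterclockwise gives 000° — the wind blows toward the north.

000°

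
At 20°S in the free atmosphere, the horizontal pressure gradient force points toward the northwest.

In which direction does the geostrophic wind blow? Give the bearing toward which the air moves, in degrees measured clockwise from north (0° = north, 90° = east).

225°

The pressure-gradient force points toward the northwest (bearing 315°).
Geostrophic balance: in the Southern Hemisphere the Coriolis force deflects motion to the left, so the geostrophic wind blows 90° to the left of the pressure-gradient force (low pressure on the right).
Rotating 315° by 90° counterclockwise gives 225° — the wind blows toward the southwest.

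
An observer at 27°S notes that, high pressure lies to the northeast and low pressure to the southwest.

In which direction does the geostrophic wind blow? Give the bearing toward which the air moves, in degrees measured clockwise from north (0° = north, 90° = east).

135°

The pressure-gradient force points toward the southwest (bearing 225°).
Geostrophic balance: in the Southern Hemisphere the Coriolis force deflects motion to the left, so the geostrophic wind blows 90° to the left of the pressure-gradient force (low pressure on the right).
Rotating 225° by 90° counterclockwise gives 135° — the wind blows toward the southeast.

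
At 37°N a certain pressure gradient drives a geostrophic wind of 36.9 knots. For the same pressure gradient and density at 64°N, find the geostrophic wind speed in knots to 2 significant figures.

25 knots

With the same pressure gradient and density, V_g ∝ 1/f ∝ 1/sin φ.
V₂ = V₁ · sin φ₁ / sin φ₂ = 36.9 × sin 37° / sin 64°
V₂ = 36.9 × 0.6018/0.8988 = 25 knots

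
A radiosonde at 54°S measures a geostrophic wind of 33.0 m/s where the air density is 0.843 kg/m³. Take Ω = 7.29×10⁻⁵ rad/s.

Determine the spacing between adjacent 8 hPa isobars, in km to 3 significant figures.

244 km

Coriolis parameter at 54°S:
f = 2Ω sin φ = 2 × 7.29×10⁻⁵ × sin 54° = 1.18×10⁻⁴ s⁻¹
Geostrophic balance rearranged: |∂P/∂n| = f ρ V_g
|∂P/∂n| = 1.18×10⁻⁴ × 0.843 × 33.0 = 3.28×10⁻³ Pa/m
Isobar spacing: Δn = ΔP/|∂P/∂n| = 800 Pa / 3.28×10⁻³ Pa/m = 243800 m ≈ 244 km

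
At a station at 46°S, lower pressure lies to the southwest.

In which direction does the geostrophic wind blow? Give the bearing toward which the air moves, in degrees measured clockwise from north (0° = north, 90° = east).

The pressure-gradient force points toward the southwest (bearing 225°).
Geostrophic balance: in the Southern Hemisphere the Coriolis force deflects motion to the left, so the geostrophic wind blows 90° to the left of the pressure-gradient force (low pressure on the right).
Rotating 225° by 90° counterclockwise gives 135° — the wind blows toward the southeast.

135°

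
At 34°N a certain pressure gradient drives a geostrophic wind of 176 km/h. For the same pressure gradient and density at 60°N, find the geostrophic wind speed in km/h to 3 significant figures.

With the same pressure gradient and density, V_g ∝ 1/f ∝ 1/sin φ.
V₂ = V₁ · sin φ₁ / sin φ₂ = 176 × sin 34° / sin 60°
V₂ = 176 × 0.5592/0.8660 = 114 km/h

114 km/h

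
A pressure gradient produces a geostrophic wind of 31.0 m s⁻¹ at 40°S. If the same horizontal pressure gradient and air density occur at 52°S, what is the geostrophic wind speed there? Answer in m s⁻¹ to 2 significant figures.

With the same pressure gradient and density, V_g ∝ 1/f ∝ 1/sin φ.
V₂ = V₁ · sin φ₁ / sin φ₂ = 31.0 × sin 40° / sin 52°
V₂ = 31.0 × 0.6428/0.7880 = 25 m s⁻¹

25 m s⁻¹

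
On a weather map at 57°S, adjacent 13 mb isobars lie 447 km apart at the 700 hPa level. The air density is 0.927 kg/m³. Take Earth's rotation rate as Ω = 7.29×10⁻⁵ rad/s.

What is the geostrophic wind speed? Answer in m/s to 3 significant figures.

25.7 m/s

Coriolis parameter at 57°S:
f = 2Ω sin φ = 2 × 7.29×10⁻⁵ × sin 57° = 1.22×10⁻⁴ s⁻¹
Pressure gradient: |∂P/∂n| = 1300 Pa / 447000 m = 2.91×10⁻³ Pa/m
Geostrophic balance (pressure-gradient force = Coriolis force):
V_g = (1/(fρ)) |∂P/∂n| = 2.91×10⁻³ / (1.22×10⁻⁴ × 0.927) = 25.7 m/s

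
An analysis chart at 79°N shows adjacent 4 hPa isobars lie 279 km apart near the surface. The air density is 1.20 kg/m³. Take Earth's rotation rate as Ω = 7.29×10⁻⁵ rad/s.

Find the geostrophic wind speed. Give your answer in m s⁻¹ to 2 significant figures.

Coriolis parameter at 79°N:
f = 2Ω sin φ = 2 × 7.29×10⁻⁵ × sin 79° = 1.43×10⁻⁴ s⁻¹
Pressure gradient: |∂P/∂n| = 400 Pa / 279000 m = 1.43×10⁻³ Pa/m
Geostrophic balance (pressure-gradient force = Coriolis force):
V_g = (1/(fρ)) |∂P/∂n| = 1.43×10⁻³ / (1.43×10⁻⁴ × 1.20) = 8.35 m/s

8.3 m s⁻¹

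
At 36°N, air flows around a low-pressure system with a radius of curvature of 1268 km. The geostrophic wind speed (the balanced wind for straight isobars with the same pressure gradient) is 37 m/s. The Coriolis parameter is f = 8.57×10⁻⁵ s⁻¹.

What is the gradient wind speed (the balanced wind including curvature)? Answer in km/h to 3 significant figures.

Around a low, centrifugal force acts outward with Coriolis, so pressure-gradient force balances both:
(1/ρ)|∂P/∂n| = fV + V²/R  →  V² + fR·V − fR·V_g = 0
With fR = 8.57×10⁻⁵ × 1268×10³ m = 109 m/s:
V = [−fR + √((fR)² + 4 fR V_g)]/2 = [−109 + √(109² + 4×109×37)]/2 = 29.2 m/s
Subgeostrophic (V < V_g = 37 m/s), as expected around a low.
Converting: 29.2 m/s × 3.6 = 105 km/h

105 km/h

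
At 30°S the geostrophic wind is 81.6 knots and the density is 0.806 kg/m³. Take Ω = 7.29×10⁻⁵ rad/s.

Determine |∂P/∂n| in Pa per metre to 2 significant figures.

2.5×10⁻³ Pa/m

Coriolis parameter at 30°S:
f = 2Ω sin φ = 2 × 7.29×10⁻⁵ × sin 30° = 7.29×10⁻⁵ s⁻¹
Wind speed in SI: 81.6 knots = 42.0 m/s
Geostrophic balance rearranged: |∂P/∂n| = f ρ V_g
|∂P/∂n| = 7.29×10⁻⁵ × 0.806 × 42.0 = 2.47×10⁻³ Pa/m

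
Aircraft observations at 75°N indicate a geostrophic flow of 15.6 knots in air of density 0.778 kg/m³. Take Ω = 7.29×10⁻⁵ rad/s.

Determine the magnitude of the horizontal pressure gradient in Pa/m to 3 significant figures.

Coriolis parameter at 75°N:
f = 2Ω sin φ = 2 × 7.29×10⁻⁵ × sin 75° = 1.41×10⁻⁴ s⁻¹
Wind speed in SI: 15.6 knots = 8.03 m/s
Geostrophic balance rearranged: |∂P/∂n| = f ρ V_g
|∂P/∂n| = 1.41×10⁻⁴ × 0.778 × 8.03 = 8.79×10⁻⁴ Pa/m

8.79×10⁻⁴ Pa/m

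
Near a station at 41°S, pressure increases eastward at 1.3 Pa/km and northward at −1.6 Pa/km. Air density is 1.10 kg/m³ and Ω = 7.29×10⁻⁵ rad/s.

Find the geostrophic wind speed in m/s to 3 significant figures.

Coriolis parameter at 41°S:
f = 2Ω sin φ = 2 × 7.29×10⁻⁵ × sin 41° = 9.57×10⁻⁵ s⁻¹
In the Southern Hemisphere f is negative: f = −9.57×10⁻⁵ s⁻¹.
Component geostrophic relations (x east, y north):
u_g = −(1/(fρ)) ∂P/∂y,  v_g = (1/(fρ)) ∂P/∂x
u_g = −(−1.6×10⁻³)/(−9.57×10⁻⁵ × 1.10) = −15.2 m/s;  v_g = (1.3×10⁻³)/(−9.57×10⁻⁵ × 1.10) = −12.4 m/s
|V_g| = √(u_g² + v_g²) = 19.6 m/s

19.6 m/s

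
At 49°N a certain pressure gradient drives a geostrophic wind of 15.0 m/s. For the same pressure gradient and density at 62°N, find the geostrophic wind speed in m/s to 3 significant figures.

With the same pressure gradient and density, V_g ∝ 1/f ∝ 1/sin φ.
V₂ = V₁ · sin φ₁ / sin φ₂ = 15.0 × sin 49° / sin 62°
V₂ = 15.0 × 0.7547/0.8829 = 12.8 m/s

12.8 m/s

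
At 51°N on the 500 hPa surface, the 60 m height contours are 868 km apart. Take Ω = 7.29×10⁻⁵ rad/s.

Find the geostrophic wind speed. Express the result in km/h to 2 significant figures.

22 km/h

Coriolis parameter at 51°N:
f = 2Ω sin φ = 2 × 7.29×10⁻⁵ × sin 51° = 1.13×10⁻⁴ s⁻¹
Height gradient: |∂Z/∂n| = 60 m / 868000 m = 6.91×10⁻⁵
On a pressure surface, geostrophic balance gives V_g = (g/f)|∂Z/∂n|:
V_g = 9.81 × 6.91×10⁻⁵ / 1.13×10⁻⁴ = 5.98 m/s
Converting: 5.98 m/s × 3.6 = 22 km/h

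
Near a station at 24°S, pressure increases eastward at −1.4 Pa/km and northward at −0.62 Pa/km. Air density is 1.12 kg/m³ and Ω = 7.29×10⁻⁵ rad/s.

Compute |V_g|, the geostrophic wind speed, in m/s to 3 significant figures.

23.1 m/s

Coriolis parameter at 24°S:
f = 2Ω sin φ = 2 × 7.29×10⁻⁵ × sin 24° = 5.93×10⁻⁵ s⁻¹
In the Southern Hemisphere f is negative: f = −5.93×10⁻⁵ s⁻¹.
Component geostrophic relations (x east, y north):
u_g = −(1/(fρ)) ∂P/∂y,  v_g = (1/(fρ)) ∂P/∂x
u_g = −(−0.62×10⁻³)/(−5.93×10⁻⁵ × 1.12) = −9.33 m/s;  v_g = (−1.4×10⁻³)/(−5.93×10⁻⁵ × 1.12) = 21.1 m/s
|V_g| = √(u_g² + v_g²) = 23.1 m/s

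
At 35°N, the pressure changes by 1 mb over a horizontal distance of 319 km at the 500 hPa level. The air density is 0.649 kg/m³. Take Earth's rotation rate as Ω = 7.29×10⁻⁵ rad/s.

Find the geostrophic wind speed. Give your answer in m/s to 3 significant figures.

5.78 m/s

Coriolis parameter at 35°N:
f = 2Ω sin φ = 2 × 7.29×10⁻⁵ × sin 35° = 8.36×10⁻⁵ s⁻¹
Pressure gradient: |∂P/∂n| = 100 Pa / 319000 m = 3.13×10⁻⁴ Pa/m
Geostrophic balance (pressure-gradient force = Coriolis force):
V_g = (1/(fρ)) |∂P/∂n| = 3.13×10⁻⁴ / (8.36×10⁻⁵ × 0.649) = 5.78 m/s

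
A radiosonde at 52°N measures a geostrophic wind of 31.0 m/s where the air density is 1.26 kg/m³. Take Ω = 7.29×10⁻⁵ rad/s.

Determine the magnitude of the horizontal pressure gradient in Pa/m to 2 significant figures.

4.5×10⁻³ Pa/m

Coriolis parameter at 52°N:
f = 2Ω sin φ = 2 × 7.29×10⁻⁵ × sin 52° = 1.15×10⁻⁴ s⁻¹
Geostrophic balance rearranged: |∂P/∂n| = f ρ V_g
|∂P/∂n| = 1.15×10⁻⁴ × 1.26 × 31.0 = 4.49×10⁻³ Pa/m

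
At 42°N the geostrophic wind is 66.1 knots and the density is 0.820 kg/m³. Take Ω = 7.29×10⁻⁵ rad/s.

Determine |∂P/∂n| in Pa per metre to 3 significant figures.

2.72×10⁻³ Pa/m

Coriolis parameter at 42°N:
f = 2Ω sin φ = 2 × 7.29×10⁻⁵ × sin 42° = 9.76×10⁻⁵ s⁻¹
Wind speed in SI: 66.1 knots = 34.0 m/s
Geostrophic balance rearranged: |∂P/∂n| = f ρ V_g
|∂P/∂n| = 9.76×10⁻⁵ × 0.820 × 34.0 = 2.72×10⁻³ Pa/m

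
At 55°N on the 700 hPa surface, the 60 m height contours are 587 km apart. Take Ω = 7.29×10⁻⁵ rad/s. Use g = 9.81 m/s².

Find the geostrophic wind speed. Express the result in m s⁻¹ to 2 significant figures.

8.4 m s⁻¹

Coriolis parameter at 55°N:
f = 2Ω sin φ = 2 × 7.29×10⁻⁵ × sin 55° = 1.19×10⁻⁴ s⁻¹
Height gradient: |∂Z/∂n| = 60 m / 587000 m = 1.02×10⁻⁴
On a pressure surface, geostrophic balance gives V_g = (g/f)|∂Z/∂n|:
V_g = 9.81 × 1.02×10⁻⁴ / 1.19×10⁻⁴ = 8.40 m/s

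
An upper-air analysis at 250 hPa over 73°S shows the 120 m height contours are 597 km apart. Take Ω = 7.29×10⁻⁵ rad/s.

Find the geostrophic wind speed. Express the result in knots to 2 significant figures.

Coriolis parameter at 73°S:
f = 2Ω sin φ = 2 × 7.29×10⁻⁵ × sin 73° = 1.39×10⁻⁴ s⁻¹
Height gradient: |∂Z/∂n| = 120 m / 597000 m = 2.01×10⁻⁴
On a pressure surface, geostrophic balance gives V_g = (g/f)|∂Z/∂n|:
V_g = 9.81 × 2.01×10⁻⁴ / 1.39×10⁻⁴ = 14.1 m/s
Converting: 14.1 m/s × 1.944 = 27 knots

27 knots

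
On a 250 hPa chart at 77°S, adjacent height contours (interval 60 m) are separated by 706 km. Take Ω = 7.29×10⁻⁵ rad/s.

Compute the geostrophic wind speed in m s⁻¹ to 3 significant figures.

5.87 m s⁻¹

Coriolis parameter at 77°S:
f = 2Ω sin φ = 2 × 7.29×10⁻⁵ × sin 77° = 1.42×10⁻⁴ s⁻¹
Height gradient: |∂Z/∂n| = 60 m / 706000 m = 8.50×10⁻⁵
On a pressure surface, geostrophic balance gives V_g = (g/f)|∂Z/∂n|:
V_g = 9.81 × 8.50×10⁻⁵ / 1.42×10⁻⁴ = 5.87 m/s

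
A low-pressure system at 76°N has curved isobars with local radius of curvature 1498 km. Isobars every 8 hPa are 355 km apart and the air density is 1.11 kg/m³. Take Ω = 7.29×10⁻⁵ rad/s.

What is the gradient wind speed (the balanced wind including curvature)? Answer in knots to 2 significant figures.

26 knots

Coriolis parameter at 76°N:
f = 2Ω sin φ = 2 × 7.29×10⁻⁵ × sin 76° = 1.41×10⁻⁴ s⁻¹
Pressure gradient: |∂P/∂n| = 800 Pa / 355000 m = 2.25×10⁻³ Pa/m
Geostrophic speed: V_g = |∂P/∂n|/(fρ) = 2.25×10⁻³/(1.41×10⁻⁴ × 1.11) = 14.4 m/s
Around a low, centrifugal force acts outward with Coriolis, so pressure-gradient force balances both:
(1/ρ)|∂P/∂n| = fV + V²/R  →  V² + fR·V − fR·V_g = 0
With fR = 1.41×10⁻⁴ × 1498×10³ m = 212 m/s:
V = [−fR + √((fR)² + 4 fR V_g)]/2 = [−212 + √(212² + 4×212×14.4)]/2 = 13.5 m/s
Subgeostrophic (V < V_g = 14.4 m/s), as expected around a low.
Converting: 13.5 m/s × 1.944 = 26 knots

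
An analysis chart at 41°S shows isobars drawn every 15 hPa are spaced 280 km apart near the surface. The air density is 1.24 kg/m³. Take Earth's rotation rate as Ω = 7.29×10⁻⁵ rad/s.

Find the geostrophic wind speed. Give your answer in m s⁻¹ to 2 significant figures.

45 m s⁻¹

Coriolis parameter at 41°S:
f = 2Ω sin φ = 2 × 7.29×10⁻⁵ × sin 41° = 9.57×10⁻⁵ s⁻¹
Pressure gradient: |∂P/∂n| = 1500 Pa / 280000 m = 5.36×10⁻³ Pa/m
Geostrophic balance (pressure-gradient force = Coriolis force):
V_g = (1/(fρ)) |∂P/∂n| = 5.36×10⁻³ / (9.57×10⁻⁵ × 1.24) = 45.2 m/s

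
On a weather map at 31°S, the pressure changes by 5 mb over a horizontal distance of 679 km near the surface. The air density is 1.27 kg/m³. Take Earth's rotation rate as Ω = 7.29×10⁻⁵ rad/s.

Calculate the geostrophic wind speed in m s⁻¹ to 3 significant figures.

7.72 m s⁻¹

Coriolis parameter at 31°S:
f = 2Ω sin φ = 2 × 7.29×10⁻⁵ × sin 31° = 7.51×10⁻⁵ s⁻¹
Pressure gradient: |∂P/∂n| = 500 Pa / 679000 m = 7.36×10⁻⁴ Pa/m
Geostrophic balance (pressure-gradient force = Coriolis force):
V_g = (1/(fρ)) |∂P/∂n| = 7.36×10⁻⁴ / (7.51×10⁻⁵ × 1.27) = 7.72 m/s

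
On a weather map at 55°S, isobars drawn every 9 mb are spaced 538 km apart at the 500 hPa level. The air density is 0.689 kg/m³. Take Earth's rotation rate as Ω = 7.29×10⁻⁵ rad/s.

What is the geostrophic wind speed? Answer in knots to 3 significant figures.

39.5 knots

Coriolis parameter at 55°S:
f = 2Ω sin φ = 2 × 7.29×10⁻⁵ × sin 55° = 1.19×10⁻⁴ s⁻¹
Pressure gradient: |∂P/∂n| = 900 Pa / 538000 m = 1.67×10⁻³ Pa/m
Geostrophic balance (pressure-gradient force = Coriolis force):
V_g = (1/(fρ)) |∂P/∂n| = 1.67×10⁻³ / (1.19×10⁻⁴ × 0.689) = 20.3 m/s
Converting: 20.3 m/s × 1.944 = 39.5 knots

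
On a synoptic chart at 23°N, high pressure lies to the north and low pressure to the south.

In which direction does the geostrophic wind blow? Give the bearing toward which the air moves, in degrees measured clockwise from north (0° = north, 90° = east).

270°

The pressure-gradient force points toward the south (bearing 180°).
Geostrophic balance: in the Northern Hemisphere the Coriolis force deflects motion to the right, so the geostrophic wind blows 90° to the right of the pressure-gradient force (low pressure on the left).
Rotating 180° by 90° clockwise gives 270° — the wind blows toward the west.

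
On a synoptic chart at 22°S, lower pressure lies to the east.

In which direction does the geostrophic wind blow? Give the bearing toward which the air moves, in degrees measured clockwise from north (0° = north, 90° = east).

000°

The pressure-gradient force points toward the east (bearing 090°).
Geostrophic balance: in the Southern Hemisphere the Coriolis force deflects motion to the left, so the geostrophic wind blows 90° to the left of the pressure-gradient force (low pressure on the right).
Rotating 090° by 90° counterclockwise gives 000° — the wind blows toward the north.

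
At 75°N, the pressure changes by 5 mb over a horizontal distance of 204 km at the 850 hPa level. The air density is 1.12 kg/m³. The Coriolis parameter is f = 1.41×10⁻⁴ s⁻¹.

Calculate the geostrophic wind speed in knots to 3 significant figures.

30.2 knots

Pressure gradient: |∂P/∂n| = 500 Pa / 204000 m = 2.45×10⁻³ Pa/m
Geostrophic balance (pressure-gradient force = Coriolis force):
V_g = (1/(fρ)) |∂P/∂n| = 2.45×10⁻³ / (1.41×10⁻⁴ × 1.12) = 15.5 m/s
Converting: 15.5 m/s × 1.944 = 30.2 knots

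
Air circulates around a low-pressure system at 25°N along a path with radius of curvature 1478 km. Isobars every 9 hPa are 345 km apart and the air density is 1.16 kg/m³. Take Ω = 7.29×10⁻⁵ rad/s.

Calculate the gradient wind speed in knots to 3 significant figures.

Coriolis parameter at 25°N:
f = 2Ω sin φ = 2 × 7.29×10⁻⁵ × sin 25° = 6.16×10⁻⁵ s⁻¹
Pressure gradient: |∂P/∂n| = 900 Pa / 345000 m = 2.61×10⁻³ Pa/m
Geostrophic speed: V_g = |∂P/∂n|/(fρ) = 2.61×10⁻³/(6.16×10⁻⁵ × 1.16) = 36.5 m/s
Around a low, centrifugal force acts outward with Coriolis, so pressure-gradient force balances both:
(1/ρ)|∂P/∂n| = fV + V²/R  →  V² + fR·V − fR·V_g = 0
With fR = 6.16×10⁻⁵ × 1478×10³ m = 91.1 m/s:
V = [−fR + √((fR)² + 4 fR V_g)]/2 = [−91.1 + √(91.1² + 4×91.1×36.5)]/2 = 27.9 m/s
Subgeostrophic (V < V_g = 36.5 m/s), as expected around a low.
Converting: 27.9 m/s × 1.944 = 54.3 knots

54.3 knots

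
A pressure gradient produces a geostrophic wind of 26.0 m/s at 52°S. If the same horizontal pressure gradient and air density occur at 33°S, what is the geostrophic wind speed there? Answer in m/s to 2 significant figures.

38 m/s

With the same pressure gradient and density, V_g ∝ 1/f ∝ 1/sin φ.
V₂ = V₁ · sin φ₁ / sin φ₂ = 26.0 × sin 52° / sin 33°
V₂ = 26.0 × 0.7880/0.5446 = 38 m/s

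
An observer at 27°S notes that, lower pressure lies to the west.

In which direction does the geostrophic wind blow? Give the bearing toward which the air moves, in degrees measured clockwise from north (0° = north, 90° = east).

180°

The pressure-gradient force points toward the west (bearing 270°).
Geostrophic balance: in the Southern Hemisphere the Coriolis force deflects motion to the left, so the geostrophic wind blows 90° to the left of the pressure-gradient force (low pressure on the right).
Rotating 270° by 90° counterclockwise gives 180° — the wind blows toward the south.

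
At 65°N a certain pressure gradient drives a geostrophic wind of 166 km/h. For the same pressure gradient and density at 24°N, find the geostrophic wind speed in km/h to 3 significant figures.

With the same pressure gradient and density, V_g ∝ 1/f ∝ 1/sin φ.
V₂ = V₁ · sin φ₁ / sin φ₂ = 166 × sin 65° / sin 24°
V₂ = 166 × 0.9063/0.4067 = 370 km/h

370 km/h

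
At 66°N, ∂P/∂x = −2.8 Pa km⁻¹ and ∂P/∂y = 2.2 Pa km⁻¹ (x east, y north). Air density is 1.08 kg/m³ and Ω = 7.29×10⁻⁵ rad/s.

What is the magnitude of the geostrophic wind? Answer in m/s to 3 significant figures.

Coriolis parameter at 66°N:
f = 2Ω sin φ = 2 × 7.29×10⁻⁵ × sin 66° = 1.33×10⁻⁴ s⁻¹
Component geostrophic relations (x east, y north):
u_g = −(1/(fρ)) ∂P/∂y,  v_g = (1/(fρ)) ∂P/∂x
u_g = −(2.2×10⁻³)/(1.33×10⁻⁴ × 1.08) = −15.3 m/s;  v_g = (−2.8×10⁻³)/(1.33×10⁻⁴ × 1.08) = −19.5 m/s
|V_g| = √(u_g² + v_g²) = 24.8 m/s

24.8 m/s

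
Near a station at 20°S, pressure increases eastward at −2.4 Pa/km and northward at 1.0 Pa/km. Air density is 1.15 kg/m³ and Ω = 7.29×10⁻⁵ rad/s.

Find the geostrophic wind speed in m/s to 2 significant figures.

45 m/s

Coriolis parameter at 20°S:
f = 2Ω sin φ = 2 × 7.29×10⁻⁵ × sin 20° = 4.99×10⁻⁵ s⁻¹
In the Southern Hemisphere f is negative: f = −4.99×10⁻⁵ s⁻¹.
Component geostrophic relations (x east, y north):
u_g = −(1/(fρ)) ∂P/∂y,  v_g = (1/(fρ)) ∂P/∂x
u_g = −(1.0×10⁻³)/(−4.99×10⁻⁵ × 1.15) = 17.4 m/s;  v_g = (−2.4×10⁻³)/(−4.99×10⁻⁵ × 1.15) = 41.9 m/s
|V_g| = √(u_g² + v_g²) = 45.3 m/s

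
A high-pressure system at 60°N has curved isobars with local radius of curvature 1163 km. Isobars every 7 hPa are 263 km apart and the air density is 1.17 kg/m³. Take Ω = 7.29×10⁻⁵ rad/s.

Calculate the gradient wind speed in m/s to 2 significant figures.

21 m/s

Coriolis parameter at 60°N:
f = 2Ω sin φ = 2 × 7.29×10⁻⁵ × sin 60° = 1.26×10⁻⁴ s⁻¹
Pressure gradient: |∂P/∂n| = 700 Pa / 263000 m = 2.66×10⁻³ Pa/m
Geostrophic speed: V_g = |∂P/∂n|/(fρ) = 2.66×10⁻³/(1.26×10⁻⁴ × 1.17) = 18.0 m/s
Around a high, pressure-gradient force acts outward with centrifugal, so Coriolis balances both:
fV = (1/ρ)|∂P/∂n| + V²/R  →  V² − fR·V + fR·V_g = 0
With fR = 1.26×10⁻⁴ × 1163×10³ m = 147 m/s:
V = [fR − √((fR)² − 4 fR V_g)]/2 = [147 − √(147² − 4×147×18)]/2 = 21 m/s
Supergeostrophic (V > V_g = 18 m/s), as expected around a high.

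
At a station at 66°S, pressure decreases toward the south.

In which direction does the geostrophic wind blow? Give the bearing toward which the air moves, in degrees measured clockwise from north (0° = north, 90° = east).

The pressure-gradient force points toward the south (bearing 180°).
Geostrophic balance: in the Southern Hemisphere the Coriolis force deflects motion to the left, so the geostrophic wind blows 90° to the left of the pressure-gradient force (low pressure on the right).
Rotating 180° by 90° counterclockwise gives 090° — the wind blows toward the east.

090°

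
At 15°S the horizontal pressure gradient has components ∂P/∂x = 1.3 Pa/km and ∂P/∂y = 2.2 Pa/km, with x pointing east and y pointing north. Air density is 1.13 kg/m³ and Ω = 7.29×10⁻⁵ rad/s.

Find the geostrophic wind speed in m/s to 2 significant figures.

60 m/s

Coriolis parameter at 15°S:
f = 2Ω sin φ = 2 × 7.29×10⁻⁵ × sin 15° = 3.77×10⁻⁵ s⁻¹
In the Southern Hemisphere f is negative: f = −3.77×10⁻⁵ s⁻¹.
Component geostrophic relations (x east, y north):
u_g = −(1/(fρ)) ∂P/∂y,  v_g = (1/(fρ)) ∂P/∂x
u_g = −(2.2×10⁻³)/(−3.77×10⁻⁵ × 1.13) = 51.6 m/s;  v_g = (1.3×10⁻³)/(−3.77×10⁻⁵ × 1.13) = −30.5 m/s
|V_g| = √(u_g² + v_g²) = 59.9 m/s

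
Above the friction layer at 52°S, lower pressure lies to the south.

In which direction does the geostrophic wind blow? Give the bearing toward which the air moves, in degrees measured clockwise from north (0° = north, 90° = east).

The pressure-gradient force points toward the south (bearing 180°).
Geostrophic balance: in the Southern Hemisphere the Coriolis force deflects motion to the left, so the geostrophic wind blows 90° to the left of the pressure-gradient force (low pressure on the right).
Rotating 180° by 90° counterclockwise gives 090° — the wind blows toward the east.

090°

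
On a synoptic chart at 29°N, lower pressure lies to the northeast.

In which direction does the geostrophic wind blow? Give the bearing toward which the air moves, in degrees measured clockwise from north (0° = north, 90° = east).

The pressure-gradient force points toward the northeast (bearing 045°).
Geostrophic balance: in the Northern Hemisphere the Coriolis force deflects motion to the right, so the geostrophic wind blows 90° to the right of the pressure-gradient force (low pressure on the left).
Rotating 045° by 90° clockwise gives 135° — the wind blows toward the southeast.

135°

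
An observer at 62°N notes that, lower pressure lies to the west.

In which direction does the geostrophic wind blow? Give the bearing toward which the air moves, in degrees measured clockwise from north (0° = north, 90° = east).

The pressure-gradient force points toward the west (bearing 270°).
Geostrophic balance: in the Northern Hemisphere the Coriolis force deflects motion to the right, so the geostrophic wind blows 90° to the right of the pressure-gradient force (low pressure on the left).
Rotating 270° by 90° clockwise gives 000° — the wind blows toward the north.

000°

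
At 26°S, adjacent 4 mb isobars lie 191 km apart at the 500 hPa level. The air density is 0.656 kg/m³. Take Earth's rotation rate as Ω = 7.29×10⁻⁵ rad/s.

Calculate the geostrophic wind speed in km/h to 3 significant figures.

Coriolis parameter at 26°S:
f = 2Ω sin φ = 2 × 7.29×10⁻⁵ × sin 26° = 6.39×10⁻⁵ s⁻¹
Pressure gradient: |∂P/∂n| = 400 Pa / 191000 m = 2.09×10⁻³ Pa/m
Geostrophic balance (pressure-gradient force = Coriolis force):
V_g = (1/(fρ)) |∂P/∂n| = 2.09×10⁻³ / (6.39×10⁻⁵ × 0.656) = 49.9 m/s
Converting: 49.9 m/s × 3.6 = 180 km/h

180 km/h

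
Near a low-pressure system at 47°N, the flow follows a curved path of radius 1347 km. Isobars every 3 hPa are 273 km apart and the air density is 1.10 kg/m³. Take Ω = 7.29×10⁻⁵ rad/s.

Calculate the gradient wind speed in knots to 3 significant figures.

Coriolis parameter at 47°N:
f = 2Ω sin φ = 2 × 7.29×10⁻⁵ × sin 47° = 1.07×10⁻⁴ s⁻¹
Pressure gradient: |∂P/∂n| = 300 Pa / 273000 m = 1.10×10⁻³ Pa/m
Geostrophic speed: V_g = |∂P/∂n|/(fρ) = 1.10×10⁻³/(1.07×10⁻⁴ × 1.10) = 9.37 m/s
Around a low, centrifugal force acts outward with Coriolis, so pressure-gradient force balances both:
(1/ρ)|∂P/∂n| = fV + V²/R  →  V² + fR·V − fR·V_g = 0
With fR = 1.07×10⁻⁴ × 1347×10³ m = 144 m/s:
V = [−fR + √((fR)² + 4 fR V_g)]/2 = [−144 + √(144² + 4×144×9.37)]/2 = 8.83 m/s
Subgeostrophic (V < V_g = 9.37 m/s), as expected around a low.
Converting: 8.83 m/s × 1.944 = 17.2 knots

17.2 knots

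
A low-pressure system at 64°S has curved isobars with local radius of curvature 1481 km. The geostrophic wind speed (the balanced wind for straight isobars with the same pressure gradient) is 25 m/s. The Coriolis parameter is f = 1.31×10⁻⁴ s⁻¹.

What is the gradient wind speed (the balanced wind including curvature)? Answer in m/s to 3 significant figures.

Around a low, centrifugal force acts outward with Coriolis, so pressure-gradient force balances both:
(1/ρ)|∂P/∂n| = fV + V²/R  →  V² + fR·V − fR·V_g = 0
With fR = 1.31×10⁻⁴ × 1481×10³ m = 194 m/s:
V = [−fR + √((fR)² + 4 fR V_g)]/2 = [−194 + √(194² + 4×194×25)]/2 = 22.4 m/s
Subgeostrophic (V < V_g = 25 m/s), as expected around a low.

22.4 m/s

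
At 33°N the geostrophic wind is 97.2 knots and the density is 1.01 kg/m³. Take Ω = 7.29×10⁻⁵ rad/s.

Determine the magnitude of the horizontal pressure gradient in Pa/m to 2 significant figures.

4.0×10⁻³ Pa/m

Coriolis parameter at 33°N:
f = 2Ω sin φ = 2 × 7.29×10⁻⁵ × sin 33° = 7.94×10⁻⁵ s⁻¹
Wind speed in SI: 97.2 knots = 50.0 m/s
Geostrophic balance rearranged: |∂P/∂n| = f ρ V_g
|∂P/∂n| = 7.94×10⁻⁵ × 1.01 × 50.0 = 4.01×10⁻³ Pa/m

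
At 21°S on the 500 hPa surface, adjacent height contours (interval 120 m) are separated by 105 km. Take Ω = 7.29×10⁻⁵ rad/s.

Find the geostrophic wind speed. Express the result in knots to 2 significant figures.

420 knots

Coriolis parameter at 21°S:
f = 2Ω sin φ = 2 × 7.29×10⁻⁵ × sin 21° = 5.23×10⁻⁵ s⁻¹
Height gradient: |∂Z/∂n| = 120 m / 105000 m = 1.14×10⁻³
On a pressure surface, geostrophic balance gives V_g = (g/f)|∂Z/∂n|:
V_g = 9.81 × 1.14×10⁻³ / 5.23×10⁻⁵ = 215 m/s
Converting: 215 m/s × 1.944 = 420 knots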